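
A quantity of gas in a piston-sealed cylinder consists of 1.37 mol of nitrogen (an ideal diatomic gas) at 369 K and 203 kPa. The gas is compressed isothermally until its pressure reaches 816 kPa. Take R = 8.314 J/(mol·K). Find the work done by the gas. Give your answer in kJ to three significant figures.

Isothermal process: W = nRT ln(V₂/V₁) = nRT ln(P₁/P₂).
W = (1.37)(8.314)(369) × ln(203/816)
  = 4203 × ln(0.2488) = 4203 × -1.391
W_by_gas = -5847 J.

W ≈ -5.85 kJ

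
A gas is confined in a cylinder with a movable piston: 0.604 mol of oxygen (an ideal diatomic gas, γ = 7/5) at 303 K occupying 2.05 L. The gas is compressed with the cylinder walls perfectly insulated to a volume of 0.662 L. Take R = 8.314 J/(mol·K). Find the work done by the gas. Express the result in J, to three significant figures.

W ≈ -2170 J

Adiabatic: TV^(γ−1) = const with γ = 7/5.
T₂ = T₁ (V₁/V₂)^(γ−1) = 303 × (2.05/0.662)^0.4 = 303 × 1.572 = 476.2 K.
W_by = nCᵥ(T₁ − T₂) = (0.604)(20.79)(303 − 476.2) = -2175 J.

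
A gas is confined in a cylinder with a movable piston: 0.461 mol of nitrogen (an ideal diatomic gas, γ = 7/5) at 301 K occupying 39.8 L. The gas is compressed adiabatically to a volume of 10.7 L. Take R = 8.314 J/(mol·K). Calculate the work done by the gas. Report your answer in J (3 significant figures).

Adiabatic: TV^(γ−1) = const with γ = 7/5.
T₂ = T₁ (V₁/V₂)^(γ−1) = 301 × (39.8/10.7)^0.4 = 301 × 1.691 = 509.1 K.
W_by = nCᵥ(T₁ − T₂) = (0.461)(20.79)(301 − 509.1) = -1994 J.

W ≈ -1990 J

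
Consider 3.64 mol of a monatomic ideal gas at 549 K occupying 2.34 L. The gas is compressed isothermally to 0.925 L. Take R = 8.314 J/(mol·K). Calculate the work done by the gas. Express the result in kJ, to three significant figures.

Isothermal: W = nRT ln(V₂/V₁).
W = (3.64)(8.314)(549) × ln(0.925/2.34)
  = 16614 × -0.9281
W_by_gas = -15420 J.

W ≈ -15.4 kJ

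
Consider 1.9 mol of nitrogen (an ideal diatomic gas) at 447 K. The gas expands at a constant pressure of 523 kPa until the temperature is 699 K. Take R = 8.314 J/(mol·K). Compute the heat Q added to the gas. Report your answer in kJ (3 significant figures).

Isobaric: W = nRΔT = (1.9)(8.314)(252) = 3981 J.
ΔU = nCᵥΔT with Cᵥ = 5R/2: ΔU = (1.9)(20.79)(252) = 9952 J.
Q = ΔU + W = 9952 + 3981 = 13933 J.

Q ≈ 13.9 kJ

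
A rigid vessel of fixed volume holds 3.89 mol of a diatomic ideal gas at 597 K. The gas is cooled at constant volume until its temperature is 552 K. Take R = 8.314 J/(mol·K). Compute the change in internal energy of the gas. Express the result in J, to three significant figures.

Constant volume ⇒ W = 0, so Q = ΔU = nCᵥΔT with Cᵥ = 5R/2 = 20.79 J/(mol·K).
ΔU = (3.89)(20.79)(552 − 597) = -3638 J.

ΔU ≈ -3640 J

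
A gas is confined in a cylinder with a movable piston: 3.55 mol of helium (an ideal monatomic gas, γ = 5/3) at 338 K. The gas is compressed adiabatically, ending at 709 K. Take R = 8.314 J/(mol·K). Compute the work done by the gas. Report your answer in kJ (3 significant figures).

Adiabatic ⇒ Q = 0, so W_by = −ΔU = nCᵥ(T₁ − T₂).
Cᵥ = 3R/2 = 12.47 J/(mol·K).
W = (3.55)(12.47)(338 − 709) = -16425 J.

W ≈ -16.4 kJ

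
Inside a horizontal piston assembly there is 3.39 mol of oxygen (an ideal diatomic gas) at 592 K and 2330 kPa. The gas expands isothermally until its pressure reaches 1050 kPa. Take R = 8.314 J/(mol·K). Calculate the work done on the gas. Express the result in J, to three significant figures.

W ≈ -13300 J

Isothermal process: W = nRT ln(V₂/V₁) = nRT ln(P₁/P₂).
W = (3.39)(8.314)(592) × ln(2330/1050)
  = 16685 × ln(2.219) = 16685 × 0.7971
W_by_gas = 13299 J; work on gas = −W_by = -13299 J.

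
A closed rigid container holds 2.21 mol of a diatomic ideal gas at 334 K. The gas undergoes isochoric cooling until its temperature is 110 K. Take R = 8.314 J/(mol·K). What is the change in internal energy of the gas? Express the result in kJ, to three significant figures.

Constant volume ⇒ W = 0, so Q = ΔU = nCᵥΔT with Cᵥ = 5R/2 = 20.79 J/(mol·K).
ΔU = (2.21)(20.79)(110 − 334) = -10289 J.

ΔU ≈ -10.3 kJ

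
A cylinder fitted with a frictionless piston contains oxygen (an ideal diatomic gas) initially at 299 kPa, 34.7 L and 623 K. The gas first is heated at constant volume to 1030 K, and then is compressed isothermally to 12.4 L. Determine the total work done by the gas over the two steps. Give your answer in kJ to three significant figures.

W_total ≈ -17.7 kJ

Step 1 (isochoric): W = 0 (constant volume).
After step 1: P = 494.3 kPa (V unchanged).
Step 2 (isothermal): W = P₁V₁ ln(V₂/V₁) = (17153) ln(12.4/34.7) = -17652 J.
W_total = 0 − 17652 = -17652 J.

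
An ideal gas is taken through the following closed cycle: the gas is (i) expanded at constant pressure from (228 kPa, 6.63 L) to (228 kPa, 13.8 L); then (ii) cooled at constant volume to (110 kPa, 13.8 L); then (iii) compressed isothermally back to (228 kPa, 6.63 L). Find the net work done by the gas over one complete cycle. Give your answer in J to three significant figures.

W_net ≈ 522 J

Leg (i): W = PΔV = (228)(13.8 − 6.63) = 1635 J.
Leg (ii): W = 0.
Leg (iii): W = PᵢVᵢ ln(V_f/Vᵢ) = (1518) ln(6.63/13.8) = -1113 J.
W_net = 1635 − 1113 = 522 J.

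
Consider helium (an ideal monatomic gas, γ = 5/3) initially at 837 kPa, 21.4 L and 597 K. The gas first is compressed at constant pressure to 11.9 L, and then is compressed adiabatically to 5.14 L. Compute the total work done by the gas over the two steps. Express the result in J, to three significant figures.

W_total ≈ -19200 J

Step 1 (isobaric): W = PΔV = (837 kPa)(11.9 − 21.4 L) = -7951 J.
After step 1: P = 837 kPa, V = 11.9 L, T = 332 K.
Step 2 (adiabatic): W = (P₁V₁ − P₂V₂)/(γ−1) = (9960 − 17431)/0.667 = -11206 J.
W_total = -7951 − 11206 = -19158 J.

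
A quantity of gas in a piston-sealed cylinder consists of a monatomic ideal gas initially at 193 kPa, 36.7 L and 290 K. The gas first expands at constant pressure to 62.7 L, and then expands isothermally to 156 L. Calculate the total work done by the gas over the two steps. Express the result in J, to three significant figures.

W_total ≈ 16000 J

Step 1 (isobaric): W = PΔV = (193 kPa)(62.7 − 36.7 L) = 5018 J.
After step 1: P = 193 kPa, V = 62.7 L, T = 495.4 K.
Step 2 (isothermal): W = P₁V₁ ln(V₂/V₁) = (12101) ln(156/62.7) = 11030 J.
W_total = 5018 + 11030 = 16048 J.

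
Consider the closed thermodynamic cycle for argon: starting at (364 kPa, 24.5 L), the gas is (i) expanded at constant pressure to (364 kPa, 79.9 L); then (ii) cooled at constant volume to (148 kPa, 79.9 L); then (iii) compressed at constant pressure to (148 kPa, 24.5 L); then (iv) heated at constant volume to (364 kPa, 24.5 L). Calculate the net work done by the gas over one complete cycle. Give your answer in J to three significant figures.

W_net ≈ 12000 J

Constant-volume legs do no work.
W(i) = (364)(79.9 − 24.5) = 20166 J; W(iii) = (148)(24.5 − 79.9) = -8199 J.
W_net = 20166 − 8199 = 11966 J (the clockwise enclosed area).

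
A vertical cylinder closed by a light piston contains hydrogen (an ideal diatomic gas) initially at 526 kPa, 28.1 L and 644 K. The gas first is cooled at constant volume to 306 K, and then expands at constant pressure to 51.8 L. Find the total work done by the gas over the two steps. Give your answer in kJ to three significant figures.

Step 1 (isochoric): W = 0 (constant volume).
After step 1: P = 249.9 kPa (V unchanged).
Step 2 (isobaric): W = PΔV = (249.9 kPa)(51.8 − 28.1 L) = 5923 J.
W_total = 0 + 5923 = 5923 J.

W_total ≈ 5.92 kJ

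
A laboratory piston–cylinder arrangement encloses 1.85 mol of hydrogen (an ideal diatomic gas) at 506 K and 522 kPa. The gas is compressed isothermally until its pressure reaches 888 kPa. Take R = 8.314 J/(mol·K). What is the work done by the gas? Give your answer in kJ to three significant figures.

Isothermal process: W = nRT ln(V₂/V₁) = nRT ln(P₁/P₂).
W = (1.85)(8.314)(506) × ln(522/888)
  = 7783 × ln(0.5878) = 7783 × -0.5313
W_by_gas = -4135 J.

W ≈ -4.13 kJ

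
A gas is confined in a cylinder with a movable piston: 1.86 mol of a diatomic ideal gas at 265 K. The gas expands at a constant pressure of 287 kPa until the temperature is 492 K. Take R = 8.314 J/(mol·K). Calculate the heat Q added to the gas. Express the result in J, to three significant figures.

Q ≈ 12300 J

Isobaric: W = nRΔT = (1.86)(8.314)(227) = 3510 J.
ΔU = nCᵥΔT with Cᵥ = 5R/2: ΔU = (1.86)(20.79)(227) = 8776 J.
Q = ΔU + W = 8776 + 3510 = 12286 J.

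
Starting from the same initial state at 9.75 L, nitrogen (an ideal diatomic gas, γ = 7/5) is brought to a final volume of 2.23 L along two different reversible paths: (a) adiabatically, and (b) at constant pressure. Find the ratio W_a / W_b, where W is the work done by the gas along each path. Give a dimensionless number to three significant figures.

Path (a) adiabatic: W = P₁V₁(1 − (V₁/V₂)^(γ−1))/(γ−1) → W_a/(P₁V₁) = -2.01.
Path (b) isobaric: W = P₁(V₂ − V₁) → W_b/(P₁V₁) = -0.7713.
W_a / W_b = -2.01 / -0.7713 = 2.607.

W_a / W_b ≈ 2.61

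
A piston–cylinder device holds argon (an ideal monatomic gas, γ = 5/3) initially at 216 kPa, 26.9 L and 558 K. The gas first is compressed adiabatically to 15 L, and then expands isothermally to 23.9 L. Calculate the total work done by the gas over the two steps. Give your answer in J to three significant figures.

W_total ≈ -154 J

Step 1 (adiabatic): W = (P₁V₁ − P₂V₂)/(γ−1) = (5810 − 8577)/0.667 = -4149 J.
After step 1: P = 571.8 kPa, V = 15 L, T = 823.6 K.
Step 2 (isothermal): W = P₁V₁ ln(V₂/V₁) = (8577) ln(23.9/15) = 3995 J.
W_total = -4149 + 3995 = -154 J.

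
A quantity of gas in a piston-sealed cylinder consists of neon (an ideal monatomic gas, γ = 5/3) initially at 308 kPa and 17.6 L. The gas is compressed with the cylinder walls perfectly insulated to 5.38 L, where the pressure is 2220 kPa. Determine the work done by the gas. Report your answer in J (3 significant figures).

W ≈ -9780 J

Adiabatic: W = (P₁V₁ − P₂V₂)/(γ − 1) with γ = 5/3.
P₁V₁ = 5421 J, P₂V₂ = 11944 J.
W = (5421 − 11944) / 0.6667 = -9784 J.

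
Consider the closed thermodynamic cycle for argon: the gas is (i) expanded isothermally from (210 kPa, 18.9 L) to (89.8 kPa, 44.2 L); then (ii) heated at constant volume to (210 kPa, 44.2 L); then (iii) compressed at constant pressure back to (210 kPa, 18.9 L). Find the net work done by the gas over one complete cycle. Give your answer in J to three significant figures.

W_net ≈ -1940 J

Leg (i): W = PᵢVᵢ ln(V_f/Vᵢ) = (3969) ln(44.2/18.9) = 3372 J.
Leg (ii): W = 0.
Leg (iii): W = PΔV = (210)(18.9 − 44.2) = -5313 J.
W_net = 3372 − 5313 = -1941 J.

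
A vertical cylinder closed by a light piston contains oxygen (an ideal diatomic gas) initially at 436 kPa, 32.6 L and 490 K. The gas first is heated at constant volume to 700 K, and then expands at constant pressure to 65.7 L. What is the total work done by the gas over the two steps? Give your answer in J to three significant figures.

W_total ≈ 20600 J

Step 1 (isochoric): W = 0 (constant volume).
After step 1: P = 622.9 kPa (V unchanged).
Step 2 (isobaric): W = PΔV = (622.9 kPa)(65.7 − 32.6 L) = 20617 J.
W_total = 0 + 20617 = 20617 J.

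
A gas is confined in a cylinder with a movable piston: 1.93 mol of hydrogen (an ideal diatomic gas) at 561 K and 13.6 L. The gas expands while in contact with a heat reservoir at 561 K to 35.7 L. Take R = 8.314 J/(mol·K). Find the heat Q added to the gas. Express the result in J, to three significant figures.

Q ≈ 8690 J

Isothermal ⇒ ΔU = 0, so Q = W = nRT ln(V₂/V₁).
Q = (1.93)(8.314)(561) ln(35.7/13.6) = 9002 × 0.9651 = 8687 J.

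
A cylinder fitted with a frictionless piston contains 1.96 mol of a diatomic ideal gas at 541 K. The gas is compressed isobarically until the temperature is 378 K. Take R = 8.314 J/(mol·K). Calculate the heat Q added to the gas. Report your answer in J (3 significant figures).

Q ≈ -9300 J

Isobaric: W = nRΔT = (1.96)(8.314)(-163) = -2656 J.
ΔU = nCᵥΔT with Cᵥ = 5R/2: ΔU = (1.96)(20.79)(-163) = -6640 J.
Q = ΔU + W = -6640 − 2656 = -9297 J.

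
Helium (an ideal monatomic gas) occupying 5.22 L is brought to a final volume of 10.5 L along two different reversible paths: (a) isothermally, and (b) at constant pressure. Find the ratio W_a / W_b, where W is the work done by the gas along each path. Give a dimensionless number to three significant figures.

Path (a) isothermal: W = P₁V₁ ln(V₂/V₁) → W_a/(P₁V₁) = 0.6989.
Path (b) isobaric: W = P₁(V₂ − V₁) → W_b/(P₁V₁) = 1.011.
W_a / W_b = 0.6989 / 1.011 = 0.6909.

W_a / W_b ≈ 0.691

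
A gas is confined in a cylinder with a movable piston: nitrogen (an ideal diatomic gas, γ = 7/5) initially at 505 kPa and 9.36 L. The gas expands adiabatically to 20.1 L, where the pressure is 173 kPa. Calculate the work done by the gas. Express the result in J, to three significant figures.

W ≈ 3120 J

Adiabatic: W = (P₁V₁ − P₂V₂)/(γ − 1) with γ = 7/5.
P₁V₁ = 4727 J, P₂V₂ = 3477 J.
W = (4727 − 3477) / 0.4 = 3124 J.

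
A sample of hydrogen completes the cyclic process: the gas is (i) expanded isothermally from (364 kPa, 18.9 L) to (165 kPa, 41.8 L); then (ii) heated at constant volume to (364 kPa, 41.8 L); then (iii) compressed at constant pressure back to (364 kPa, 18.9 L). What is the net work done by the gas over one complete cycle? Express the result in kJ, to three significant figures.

Leg (i): W = PᵢVᵢ ln(V_f/Vᵢ) = (6880) ln(41.8/18.9) = 5461 J.
Leg (ii): W = 0.
Leg (iii): W = PΔV = (364)(18.9 − 41.8) = -8336 J.
W_net = 5461 − 8336 = -2875 J.

W_net ≈ -2.88 kJ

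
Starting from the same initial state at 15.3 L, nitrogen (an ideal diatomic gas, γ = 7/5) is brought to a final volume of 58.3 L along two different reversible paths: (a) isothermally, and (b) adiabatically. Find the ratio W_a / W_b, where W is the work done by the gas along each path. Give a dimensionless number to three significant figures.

W_a / W_b ≈ 1.29

Path (a) isothermal: W = P₁V₁ ln(V₂/V₁) → W_a/(P₁V₁) = 1.338.
Path (b) adiabatic: W = P₁V₁(1 − (V₁/V₂)^(γ−1))/(γ−1) → W_b/(P₁V₁) = 1.036.
W_a / W_b = 1.338 / 1.036 = 1.291.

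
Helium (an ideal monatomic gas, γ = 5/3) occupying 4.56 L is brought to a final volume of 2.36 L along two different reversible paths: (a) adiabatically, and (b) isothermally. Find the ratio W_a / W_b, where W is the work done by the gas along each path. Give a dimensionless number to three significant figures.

Path (a) adiabatic: W = P₁V₁(1 − (V₁/V₂)^(γ−1))/(γ−1) → W_a/(P₁V₁) = -0.827.
Path (b) isothermal: W = P₁V₁ ln(V₂/V₁) → W_b/(P₁V₁) = -0.6587.
W_a / W_b = -0.827 / -0.6587 = 1.256.

W_a / W_b ≈ 1.26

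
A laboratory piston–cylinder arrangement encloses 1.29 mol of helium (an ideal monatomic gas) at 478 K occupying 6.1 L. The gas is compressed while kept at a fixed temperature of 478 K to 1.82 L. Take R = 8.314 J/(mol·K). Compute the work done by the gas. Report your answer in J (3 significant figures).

W ≈ -6200 J

Isothermal: W = nRT ln(V₂/V₁).
W = (1.29)(8.314)(478) × ln(1.82/6.1)
  = 5127 × -1.209
W_by_gas = -6200 J.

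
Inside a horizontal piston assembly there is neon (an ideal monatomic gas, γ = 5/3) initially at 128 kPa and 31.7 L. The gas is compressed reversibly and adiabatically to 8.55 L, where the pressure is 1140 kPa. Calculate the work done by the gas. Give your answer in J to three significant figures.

W ≈ -8530 J

Adiabatic: W = (P₁V₁ − P₂V₂)/(γ − 1) with γ = 5/3.
P₁V₁ = 4058 J, P₂V₂ = 9747 J.
W = (4058 − 9747) / 0.6667 = -8534 J.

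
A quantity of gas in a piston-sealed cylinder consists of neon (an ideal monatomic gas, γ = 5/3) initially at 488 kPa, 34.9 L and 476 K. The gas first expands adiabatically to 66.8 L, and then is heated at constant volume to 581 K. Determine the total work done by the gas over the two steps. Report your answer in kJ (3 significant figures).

W_total ≈ 8.98 kJ

Step 1 (adiabatic): W = (P₁V₁ − P₂V₂)/(γ−1) = (17031 − 11048)/0.667 = 8975 J.
Step 2 (isochoric): W = 0 (constant volume).
W_total = 8975 + 0 = 8975 J.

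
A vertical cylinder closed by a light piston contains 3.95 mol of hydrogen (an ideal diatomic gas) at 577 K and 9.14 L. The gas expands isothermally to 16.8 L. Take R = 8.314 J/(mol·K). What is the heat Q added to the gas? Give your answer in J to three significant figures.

Isothermal ⇒ ΔU = 0, so Q = W = nRT ln(V₂/V₁).
Q = (3.95)(8.314)(577) ln(16.8/9.14) = 18949 × 0.6087 = 11535 J.

Q ≈ 11500 J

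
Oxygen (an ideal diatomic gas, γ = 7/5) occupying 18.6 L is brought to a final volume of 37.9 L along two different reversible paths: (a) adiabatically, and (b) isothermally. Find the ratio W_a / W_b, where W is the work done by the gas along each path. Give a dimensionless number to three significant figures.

Path (a) adiabatic: W = P₁V₁(1 − (V₁/V₂)^(γ−1))/(γ−1) → W_a/(P₁V₁) = 0.6194.
Path (b) isothermal: W = P₁V₁ ln(V₂/V₁) → W_b/(P₁V₁) = 0.7118.
W_a / W_b = 0.6194 / 0.7118 = 0.8702.

W_a / W_b ≈ 0.870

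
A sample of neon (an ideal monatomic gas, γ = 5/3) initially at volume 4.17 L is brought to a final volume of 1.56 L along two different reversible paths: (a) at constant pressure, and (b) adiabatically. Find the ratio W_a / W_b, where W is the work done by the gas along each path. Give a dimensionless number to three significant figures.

Path (a) isobaric: W = P₁(V₂ − V₁) → W_a/(P₁V₁) = -0.6259.
Path (b) adiabatic: W = P₁V₁(1 − (V₁/V₂)^(γ−1))/(γ−1) → W_b/(P₁V₁) = -1.389.
W_a / W_b = -0.6259 / -1.389 = 0.4506.

W_a / W_b ≈ 0.451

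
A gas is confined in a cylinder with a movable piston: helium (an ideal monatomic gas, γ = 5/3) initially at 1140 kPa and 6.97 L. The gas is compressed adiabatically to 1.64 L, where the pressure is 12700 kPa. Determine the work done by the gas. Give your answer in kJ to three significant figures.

Adiabatic: W = (P₁V₁ − P₂V₂)/(γ − 1) with γ = 5/3.
P₁V₁ = 7946 J, P₂V₂ = 20828 J.
W = (7946 − 20828) / 0.6667 = -19323 J.

W ≈ -19.3 kJ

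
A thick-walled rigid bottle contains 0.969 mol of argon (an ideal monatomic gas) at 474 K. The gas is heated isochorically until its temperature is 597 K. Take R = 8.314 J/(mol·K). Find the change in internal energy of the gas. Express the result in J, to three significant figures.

ΔU ≈ 1490 J

Constant volume ⇒ W = 0, so Q = ΔU = nCᵥΔT with Cᵥ = 3R/2 = 12.47 J/(mol·K).
ΔU = (0.969)(12.47)(597 − 474) = 1486 J.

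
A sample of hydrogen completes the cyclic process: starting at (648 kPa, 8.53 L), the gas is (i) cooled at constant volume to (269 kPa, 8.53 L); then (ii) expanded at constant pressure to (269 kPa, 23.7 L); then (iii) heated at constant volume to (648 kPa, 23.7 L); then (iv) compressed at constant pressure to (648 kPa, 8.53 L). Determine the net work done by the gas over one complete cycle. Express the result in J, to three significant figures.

W_net ≈ -5750 J

Constant-volume legs do no work.
W(ii) = (269)(23.7 − 8.53) = 4081 J; W(iv) = (648)(8.53 − 23.7) = -9830 J.
W_net = 4081 − 9830 = -5749 J (the counter-clockwise enclosed area).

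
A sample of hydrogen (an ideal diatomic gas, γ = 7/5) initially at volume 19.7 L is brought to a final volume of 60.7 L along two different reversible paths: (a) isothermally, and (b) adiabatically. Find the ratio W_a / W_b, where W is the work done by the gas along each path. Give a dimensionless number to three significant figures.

W_a / W_b ≈ 1.24

Path (a) isothermal: W = P₁V₁ ln(V₂/V₁) → W_a/(P₁V₁) = 1.125.
Path (b) adiabatic: W = P₁V₁(1 − (V₁/V₂)^(γ−1))/(γ−1) → W_b/(P₁V₁) = 0.9061.
W_a / W_b = 1.125 / 0.9061 = 1.242.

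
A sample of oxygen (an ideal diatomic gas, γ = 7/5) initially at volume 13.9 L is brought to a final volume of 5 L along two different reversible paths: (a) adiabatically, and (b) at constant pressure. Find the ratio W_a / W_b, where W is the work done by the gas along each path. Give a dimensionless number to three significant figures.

W_a / W_b ≈ 1.97

Path (a) adiabatic: W = P₁V₁(1 − (V₁/V₂)^(γ−1))/(γ−1) → W_a/(P₁V₁) = -1.263.
Path (b) isobaric: W = P₁(V₂ − V₁) → W_b/(P₁V₁) = -0.6403.
W_a / W_b = -1.263 / -0.6403 = 1.973.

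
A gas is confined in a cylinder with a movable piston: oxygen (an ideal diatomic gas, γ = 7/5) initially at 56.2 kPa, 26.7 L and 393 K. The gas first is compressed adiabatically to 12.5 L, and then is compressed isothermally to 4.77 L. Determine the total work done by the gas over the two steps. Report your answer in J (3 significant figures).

W_total ≈ -3290 J

Step 1 (adiabatic): W = (P₁V₁ − P₂V₂)/(γ−1) = (1501 − 2033)/0.4 = -1331 J.
After step 1: P = 162.6 kPa, V = 12.5 L, T = 532.4 K.
Step 2 (isothermal): W = P₁V₁ ln(V₂/V₁) = (2033) ln(4.77/12.5) = -1958 J.
W_total = -1331 − 1958 = -3289 J.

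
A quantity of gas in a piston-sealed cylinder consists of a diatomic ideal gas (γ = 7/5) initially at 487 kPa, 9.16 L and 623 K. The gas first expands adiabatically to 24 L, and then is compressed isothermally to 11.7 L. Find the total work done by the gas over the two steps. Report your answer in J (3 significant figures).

Step 1 (adiabatic): W = (P₁V₁ − P₂V₂)/(γ−1) = (4461 − 3035)/0.4 = 3566 J.
After step 1: P = 126.4 kPa, V = 24 L, T = 423.8 K.
Step 2 (isothermal): W = P₁V₁ ln(V₂/V₁) = (3035) ln(11.7/24) = -2180 J.
W_total = 3566 − 2180 = 1386 J.

W_total ≈ 1390 J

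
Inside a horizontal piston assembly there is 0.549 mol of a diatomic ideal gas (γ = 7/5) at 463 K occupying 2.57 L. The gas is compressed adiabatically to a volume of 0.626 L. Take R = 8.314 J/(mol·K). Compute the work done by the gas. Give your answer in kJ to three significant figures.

W ≈ -4.01 kJ

Adiabatic: TV^(γ−1) = const with γ = 7/5.
T₂ = T₁ (V₁/V₂)^(γ−1) = 463 × (2.57/0.626)^0.4 = 463 × 1.759 = 814.6 K.
W_by = nCᵥ(T₁ − T₂) = (0.549)(20.79)(463 − 814.6) = -4012 J.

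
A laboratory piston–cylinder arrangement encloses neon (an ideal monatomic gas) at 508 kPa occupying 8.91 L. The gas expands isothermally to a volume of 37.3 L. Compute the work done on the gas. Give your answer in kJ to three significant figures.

W ≈ -6.48 kJ

Isothermal: W = nRT ln(V₂/V₁) = P₁V₁ ln(V₂/V₁).
P₁V₁ = (508 kPa)(8.91 L) = 4526 J.
W = 4526 × ln(37.3/8.91) = 4526 × 1.432
W_by_gas = 6481 J; work on gas = −W_by = -6481 J.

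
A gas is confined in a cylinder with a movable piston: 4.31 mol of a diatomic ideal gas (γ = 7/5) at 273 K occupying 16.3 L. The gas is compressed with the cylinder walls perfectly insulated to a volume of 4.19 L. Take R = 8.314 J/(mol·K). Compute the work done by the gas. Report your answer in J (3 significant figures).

W ≈ -17700 J

Adiabatic: TV^(γ−1) = const with γ = 7/5.
T₂ = T₁ (V₁/V₂)^(γ−1) = 273 × (16.3/4.19)^0.4 = 273 × 1.722 = 470.1 K.
W_by = nCᵥ(T₁ − T₂) = (4.31)(20.79)(273 − 470.1) = -17653 J.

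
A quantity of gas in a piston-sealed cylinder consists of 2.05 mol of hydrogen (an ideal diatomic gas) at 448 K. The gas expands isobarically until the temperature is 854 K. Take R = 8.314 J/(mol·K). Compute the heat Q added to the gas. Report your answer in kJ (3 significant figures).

Q ≈ 24.2 kJ

Isobaric: W = nRΔT = (2.05)(8.314)(406) = 6920 J.
ΔU = nCᵥΔT with Cᵥ = 5R/2: ΔU = (2.05)(20.79)(406) = 17299 J.
Q = ΔU + W = 17299 + 6920 = 24219 J.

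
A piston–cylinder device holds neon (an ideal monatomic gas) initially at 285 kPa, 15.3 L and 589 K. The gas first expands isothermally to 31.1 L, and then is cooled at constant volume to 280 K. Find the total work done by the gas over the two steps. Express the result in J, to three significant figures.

Step 1 (isothermal): W = P₁V₁ ln(V₂/V₁) = (4360) ln(31.1/15.3) = 3093 J.
Step 2 (isochoric): W = 0 (constant volume).
W_total = 3093 + 0 = 3093 J.

W_total ≈ 3090 J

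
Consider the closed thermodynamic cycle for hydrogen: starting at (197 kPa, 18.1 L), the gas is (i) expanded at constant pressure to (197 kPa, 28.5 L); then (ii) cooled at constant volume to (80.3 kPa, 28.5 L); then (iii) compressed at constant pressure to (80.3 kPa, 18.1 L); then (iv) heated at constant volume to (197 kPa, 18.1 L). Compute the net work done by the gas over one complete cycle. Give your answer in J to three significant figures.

Constant-volume legs do no work.
W(i) = (197)(28.5 − 18.1) = 2049 J; W(iii) = (80.3)(18.1 − 28.5) = -835.1 J.
W_net = 2049 − 835.1 = 1214 J (the clockwise enclosed area).

W_net ≈ 1210 J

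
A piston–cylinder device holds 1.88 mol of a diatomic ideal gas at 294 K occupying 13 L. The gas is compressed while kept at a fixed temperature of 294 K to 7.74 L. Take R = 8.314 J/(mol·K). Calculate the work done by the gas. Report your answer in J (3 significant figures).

Isothermal: W = nRT ln(V₂/V₁).
W = (1.88)(8.314)(294) × ln(7.74/13)
  = 4595 × -0.5185
W_by_gas = -2383 J.

W ≈ -2380 J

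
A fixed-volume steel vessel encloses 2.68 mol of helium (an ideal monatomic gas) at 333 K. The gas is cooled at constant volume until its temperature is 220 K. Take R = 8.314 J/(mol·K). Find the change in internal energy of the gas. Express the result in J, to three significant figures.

Constant volume ⇒ W = 0, so Q = ΔU = nCᵥΔT with Cᵥ = 3R/2 = 12.47 J/(mol·K).
ΔU = (2.68)(12.47)(220 − 333) = -3777 J.

ΔU ≈ -3780 J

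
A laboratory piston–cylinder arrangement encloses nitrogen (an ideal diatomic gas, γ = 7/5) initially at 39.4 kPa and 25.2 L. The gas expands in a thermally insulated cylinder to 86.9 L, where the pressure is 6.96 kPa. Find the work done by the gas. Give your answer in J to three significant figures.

Adiabatic: W = (P₁V₁ − P₂V₂)/(γ − 1) with γ = 7/5.
P₁V₁ = 992.9 J, P₂V₂ = 604.8 J.
W = (992.9 − 604.8) / 0.4 = 970.1 J.

W ≈ 970 J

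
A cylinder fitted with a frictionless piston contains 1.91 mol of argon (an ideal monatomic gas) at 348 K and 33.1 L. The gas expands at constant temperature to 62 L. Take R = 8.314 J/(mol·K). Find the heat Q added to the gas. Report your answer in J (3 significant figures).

Isothermal ⇒ ΔU = 0, so Q = W = nRT ln(V₂/V₁).
Q = (1.91)(8.314)(348) ln(62/33.1) = 5526 × 0.6276 = 3468 J.

Q ≈ 3470 J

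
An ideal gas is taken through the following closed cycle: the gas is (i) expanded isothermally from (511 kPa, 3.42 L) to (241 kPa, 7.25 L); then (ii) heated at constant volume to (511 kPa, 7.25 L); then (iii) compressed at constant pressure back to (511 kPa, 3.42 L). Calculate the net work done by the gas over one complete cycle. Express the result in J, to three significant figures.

Leg (i): W = PᵢVᵢ ln(V_f/Vᵢ) = (1748) ln(7.25/3.42) = 1313 J.
Leg (ii): W = 0.
Leg (iii): W = PΔV = (511)(3.42 − 7.25) = -1957 J.
W_net = 1313 − 1957 = -644 J.

W_net ≈ -644 J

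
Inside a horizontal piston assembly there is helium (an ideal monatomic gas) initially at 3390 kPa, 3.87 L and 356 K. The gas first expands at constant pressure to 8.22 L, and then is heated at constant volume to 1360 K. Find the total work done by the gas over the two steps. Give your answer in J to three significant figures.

Step 1 (isobaric): W = PΔV = (3390 kPa)(8.22 − 3.87 L) = 14747 J.
Step 2 (isochoric): W = 0 (constant volume).
W_total = 14747 + 0 = 14747 J.

W_total ≈ 14700 J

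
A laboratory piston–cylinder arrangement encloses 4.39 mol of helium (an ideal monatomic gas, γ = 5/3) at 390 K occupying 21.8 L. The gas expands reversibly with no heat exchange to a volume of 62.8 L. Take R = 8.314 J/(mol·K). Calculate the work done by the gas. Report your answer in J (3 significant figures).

W ≈ 10800 J

Adiabatic: TV^(γ−1) = const with γ = 5/3.
T₂ = T₁ (V₁/V₂)^(γ−1) = 390 × (21.8/62.8)^0.667 = 390 × 0.4939 = 192.6 K.
W_by = nCᵥ(T₁ − T₂) = (4.39)(12.47)(390 − 192.6) = 10805 J.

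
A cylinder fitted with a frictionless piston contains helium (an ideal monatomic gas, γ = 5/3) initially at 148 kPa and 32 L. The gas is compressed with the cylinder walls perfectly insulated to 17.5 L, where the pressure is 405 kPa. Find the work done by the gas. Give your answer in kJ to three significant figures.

Adiabatic: W = (P₁V₁ − P₂V₂)/(γ − 1) with γ = 5/3.
P₁V₁ = 4736 J, P₂V₂ = 7088 J.
W = (4736 − 7088) / 0.6667 = -3527 J.

W ≈ -3.53 kJ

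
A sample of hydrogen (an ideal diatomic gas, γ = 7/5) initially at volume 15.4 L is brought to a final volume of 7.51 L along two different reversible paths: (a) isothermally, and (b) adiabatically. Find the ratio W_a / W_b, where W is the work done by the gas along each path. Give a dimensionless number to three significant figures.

Path (a) isothermal: W = P₁V₁ ln(V₂/V₁) → W_a/(P₁V₁) = -0.7181.
Path (b) adiabatic: W = P₁V₁(1 − (V₁/V₂)^(γ−1))/(γ−1) → W_b/(P₁V₁) = -0.8319.
W_a / W_b = -0.7181 / -0.8319 = 0.8632.

W_a / W_b ≈ 0.863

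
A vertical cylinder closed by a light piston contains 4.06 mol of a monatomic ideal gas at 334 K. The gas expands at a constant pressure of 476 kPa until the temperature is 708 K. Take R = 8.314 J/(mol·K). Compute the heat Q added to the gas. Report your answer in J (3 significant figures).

Q ≈ 31600 J

Isobaric: W = nRΔT = (4.06)(8.314)(374) = 12624 J.
ΔU = nCᵥΔT with Cᵥ = 3R/2: ΔU = (4.06)(12.47)(374) = 18936 J.
Q = ΔU + W = 18936 + 12624 = 31561 J.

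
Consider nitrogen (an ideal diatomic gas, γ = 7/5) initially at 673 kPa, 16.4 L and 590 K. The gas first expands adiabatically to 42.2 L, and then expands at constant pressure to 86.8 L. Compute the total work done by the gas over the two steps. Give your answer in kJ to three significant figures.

Step 1 (adiabatic): W = (P₁V₁ − P₂V₂)/(γ−1) = (11037 − 7563)/0.4 = 8686 J.
After step 1: P = 179.2 kPa, V = 42.2 L, T = 404.3 K.
Step 2 (isobaric): W = PΔV = (179.2 kPa)(86.8 − 42.2 L) = 7993 J.
W_total = 8686 + 7993 = 16679 J.

W_total ≈ 16.7 kJ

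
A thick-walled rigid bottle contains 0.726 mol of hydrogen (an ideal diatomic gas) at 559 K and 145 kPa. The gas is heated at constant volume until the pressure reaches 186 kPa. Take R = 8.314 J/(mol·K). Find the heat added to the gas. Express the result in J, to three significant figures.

Q ≈ 2390 J

Constant volume ⇒ W = 0, so Q = ΔU = nCᵥΔT with Cᵥ = 5R/2 = 20.79 J/(mol·K).
At constant V, T₂/T₁ = P₂/P₁ ⇒ ΔT = T₁(P₂/P₁ − 1) = 559·(186/145 − 1) = 158.1 K.
ΔU = (0.726)(20.79)(158.1) = 2385 J.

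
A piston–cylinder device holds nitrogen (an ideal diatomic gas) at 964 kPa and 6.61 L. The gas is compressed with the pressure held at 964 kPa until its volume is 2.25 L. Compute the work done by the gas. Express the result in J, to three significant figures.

Isobaric: W = P ΔV.
W = (964 kPa)(2.25 − 6.61 L) = (964)(-4.36) = -4203 J.

W ≈ -4200 J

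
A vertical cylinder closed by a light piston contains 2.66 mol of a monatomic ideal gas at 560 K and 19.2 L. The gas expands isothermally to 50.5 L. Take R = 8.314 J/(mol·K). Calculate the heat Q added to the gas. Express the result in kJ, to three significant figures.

Isothermal ⇒ ΔU = 0, so Q = W = nRT ln(V₂/V₁).
Q = (2.66)(8.314)(560) ln(50.5/19.2) = 12385 × 0.9671 = 11977 J.

Q ≈ 12.0 kJ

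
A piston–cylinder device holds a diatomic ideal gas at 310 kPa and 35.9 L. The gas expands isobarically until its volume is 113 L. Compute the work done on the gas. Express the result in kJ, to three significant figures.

W ≈ -23.9 kJ

Isobaric: W = P ΔV.
W = (310 kPa)(113 − 35.9 L) = (310)(77.1) = 23901 J.
Work on gas = −W_by = -23901 J.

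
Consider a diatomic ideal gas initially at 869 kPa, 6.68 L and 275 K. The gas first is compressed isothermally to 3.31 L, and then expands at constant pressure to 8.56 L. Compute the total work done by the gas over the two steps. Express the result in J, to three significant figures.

W_total ≈ 5130 J

Step 1 (isothermal): W = P₁V₁ ln(V₂/V₁) = (5805) ln(3.31/6.68) = -4076 J.
After step 1: P = 1754 kPa, V = 3.31 L, T = 275 K.
Step 2 (isobaric): W = PΔV = (1754 kPa)(8.56 − 3.31 L) = 9207 J.
W_total = -4076 + 9207 = 5131 J.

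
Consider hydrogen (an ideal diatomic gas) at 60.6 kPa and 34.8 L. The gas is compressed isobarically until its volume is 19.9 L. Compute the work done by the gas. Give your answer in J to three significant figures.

Isobaric: W = P ΔV.
W = (60.6 kPa)(19.9 − 34.8 L) = (60.6)(-14.9) = -902.9 J.

W ≈ -903 J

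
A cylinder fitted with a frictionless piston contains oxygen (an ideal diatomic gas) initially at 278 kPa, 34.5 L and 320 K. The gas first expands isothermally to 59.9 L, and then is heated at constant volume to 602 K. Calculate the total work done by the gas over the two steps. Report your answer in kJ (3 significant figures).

W_total ≈ 5.29 kJ

Step 1 (isothermal): W = P₁V₁ ln(V₂/V₁) = (9591) ln(59.9/34.5) = 5292 J.
Step 2 (isochoric): W = 0 (constant volume).
W_total = 5292 + 0 = 5292 J.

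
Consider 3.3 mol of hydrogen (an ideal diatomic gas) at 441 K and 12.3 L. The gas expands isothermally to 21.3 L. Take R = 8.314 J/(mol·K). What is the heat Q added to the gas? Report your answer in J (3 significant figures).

Q ≈ 6640 J

Isothermal ⇒ ΔU = 0, so Q = W = nRT ln(V₂/V₁).
Q = (3.3)(8.314)(441) ln(21.3/12.3) = 12099 × 0.5491 = 6644 J.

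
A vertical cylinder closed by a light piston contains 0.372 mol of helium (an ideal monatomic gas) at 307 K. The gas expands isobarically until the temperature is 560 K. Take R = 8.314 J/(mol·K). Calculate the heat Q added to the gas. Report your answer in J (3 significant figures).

Q ≈ 1960 J

Isobaric: W = nRΔT = (0.372)(8.314)(253) = 782.5 J.
ΔU = nCᵥΔT with Cᵥ = 3R/2: ΔU = (0.372)(12.47)(253) = 1174 J.
Q = ΔU + W = 1174 + 782.5 = 1956 J.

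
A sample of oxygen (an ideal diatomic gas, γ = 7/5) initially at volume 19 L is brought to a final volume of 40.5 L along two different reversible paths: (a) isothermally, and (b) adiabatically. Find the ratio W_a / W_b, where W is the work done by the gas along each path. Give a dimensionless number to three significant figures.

W_a / W_b ≈ 1.16

Path (a) isothermal: W = P₁V₁ ln(V₂/V₁) → W_a/(P₁V₁) = 0.7569.
Path (b) adiabatic: W = P₁V₁(1 − (V₁/V₂)^(γ−1))/(γ−1) → W_b/(P₁V₁) = 0.653.
W_a / W_b = 0.7569 / 0.653 = 1.159.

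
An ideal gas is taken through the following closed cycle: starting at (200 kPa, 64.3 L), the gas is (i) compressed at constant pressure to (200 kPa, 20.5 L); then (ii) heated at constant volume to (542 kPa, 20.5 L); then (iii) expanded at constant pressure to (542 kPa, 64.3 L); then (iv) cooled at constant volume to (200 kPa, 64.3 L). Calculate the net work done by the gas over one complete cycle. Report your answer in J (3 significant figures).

W_net ≈ 15000 J

Constant-volume legs do no work.
W(i) = (200)(20.5 − 64.3) = -8760 J; W(iii) = (542)(64.3 − 20.5) = 23740 J.
W_net = -8760 + 23740 = 14980 J (the clockwise enclosed area).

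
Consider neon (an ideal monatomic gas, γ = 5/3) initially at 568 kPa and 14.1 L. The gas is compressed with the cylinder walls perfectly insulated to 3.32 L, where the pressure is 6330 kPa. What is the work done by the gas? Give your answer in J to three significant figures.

W ≈ -19500 J

Adiabatic: W = (P₁V₁ − P₂V₂)/(γ − 1) with γ = 5/3.
P₁V₁ = 8009 J, P₂V₂ = 21016 J.
W = (8009 − 21016) / 0.6667 = -19510 J.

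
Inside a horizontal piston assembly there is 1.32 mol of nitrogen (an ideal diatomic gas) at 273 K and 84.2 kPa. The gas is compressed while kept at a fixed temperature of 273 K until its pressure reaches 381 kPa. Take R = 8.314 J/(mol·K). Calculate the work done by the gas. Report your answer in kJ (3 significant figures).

W ≈ -4.52 kJ

Isothermal process: W = nRT ln(V₂/V₁) = nRT ln(P₁/P₂).
W = (1.32)(8.314)(273) × ln(84.2/381)
  = 2996 × ln(0.221) = 2996 × -1.51
W_by_gas = -4523 J.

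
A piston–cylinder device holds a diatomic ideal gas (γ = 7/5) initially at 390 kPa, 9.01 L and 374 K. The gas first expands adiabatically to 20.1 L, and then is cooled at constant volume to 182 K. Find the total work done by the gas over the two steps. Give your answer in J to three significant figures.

W_total ≈ 2410 J

Step 1 (adiabatic): W = (P₁V₁ − P₂V₂)/(γ−1) = (3514 − 2549)/0.4 = 2412 J.
Step 2 (isochoric): W = 0 (constant volume).
W_total = 2412 + 0 = 2412 J.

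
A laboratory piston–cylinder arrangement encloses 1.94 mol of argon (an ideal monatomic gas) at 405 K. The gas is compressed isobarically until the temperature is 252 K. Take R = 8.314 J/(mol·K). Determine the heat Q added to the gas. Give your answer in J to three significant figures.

Isobaric: W = nRΔT = (1.94)(8.314)(-153) = -2468 J.
ΔU = nCᵥΔT with Cᵥ = 3R/2: ΔU = (1.94)(12.47)(-153) = -3702 J.
Q = ΔU + W = -3702 − 2468 = -6169 J.

Q ≈ -6170 J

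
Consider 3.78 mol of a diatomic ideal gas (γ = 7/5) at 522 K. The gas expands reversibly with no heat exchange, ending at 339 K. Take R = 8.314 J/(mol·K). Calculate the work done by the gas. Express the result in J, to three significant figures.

Adiabatic ⇒ Q = 0, so W_by = −ΔU = nCᵥ(T₁ − T₂).
Cᵥ = 5R/2 = 20.79 J/(mol·K).
W = (3.78)(20.79)(522 − 339) = 14378 J.

W ≈ 14400 J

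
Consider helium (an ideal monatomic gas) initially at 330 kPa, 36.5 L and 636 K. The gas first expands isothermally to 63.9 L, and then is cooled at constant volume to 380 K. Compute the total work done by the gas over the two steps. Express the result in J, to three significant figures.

W_total ≈ 6750 J

Step 1 (isothermal): W = P₁V₁ ln(V₂/V₁) = (12045) ln(63.9/36.5) = 6745 J.
Step 2 (isochoric): W = 0 (constant volume).
W_total = 6745 + 0 = 6745 J.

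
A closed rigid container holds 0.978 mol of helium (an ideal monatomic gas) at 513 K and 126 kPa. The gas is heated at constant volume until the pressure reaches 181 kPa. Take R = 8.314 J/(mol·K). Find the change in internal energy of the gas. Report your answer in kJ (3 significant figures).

Constant volume ⇒ W = 0, so Q = ΔU = nCᵥΔT with Cᵥ = 3R/2 = 12.47 J/(mol·K).
At constant V, T₂/T₁ = P₂/P₁ ⇒ ΔT = T₁(P₂/P₁ − 1) = 513·(181/126 − 1) = 223.9 K.
ΔU = (0.978)(12.47)(223.9) = 2731 J.

ΔU ≈ 2.73 kJ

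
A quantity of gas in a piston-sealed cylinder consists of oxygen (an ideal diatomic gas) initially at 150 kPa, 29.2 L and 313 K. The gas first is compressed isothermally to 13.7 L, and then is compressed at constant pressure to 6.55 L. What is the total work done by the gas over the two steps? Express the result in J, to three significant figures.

W_total ≈ -5600 J

Step 1 (isothermal): W = P₁V₁ ln(V₂/V₁) = (4380) ln(13.7/29.2) = -3315 J.
After step 1: P = 319.7 kPa, V = 13.7 L, T = 313 K.
Step 2 (isobaric): W = PΔV = (319.7 kPa)(6.55 − 13.7 L) = -2286 J.
W_total = -3315 − 2286 = -5601 J.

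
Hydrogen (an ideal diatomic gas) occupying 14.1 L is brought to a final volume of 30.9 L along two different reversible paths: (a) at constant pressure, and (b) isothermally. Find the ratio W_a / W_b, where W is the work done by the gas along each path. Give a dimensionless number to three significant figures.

W_a / W_b ≈ 1.52

Path (a) isobaric: W = P₁(V₂ − V₁) → W_a/(P₁V₁) = 1.191.
Path (b) isothermal: W = P₁V₁ ln(V₂/V₁) → W_b/(P₁V₁) = 0.7846.
W_a / W_b = 1.191 / 0.7846 = 1.519.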